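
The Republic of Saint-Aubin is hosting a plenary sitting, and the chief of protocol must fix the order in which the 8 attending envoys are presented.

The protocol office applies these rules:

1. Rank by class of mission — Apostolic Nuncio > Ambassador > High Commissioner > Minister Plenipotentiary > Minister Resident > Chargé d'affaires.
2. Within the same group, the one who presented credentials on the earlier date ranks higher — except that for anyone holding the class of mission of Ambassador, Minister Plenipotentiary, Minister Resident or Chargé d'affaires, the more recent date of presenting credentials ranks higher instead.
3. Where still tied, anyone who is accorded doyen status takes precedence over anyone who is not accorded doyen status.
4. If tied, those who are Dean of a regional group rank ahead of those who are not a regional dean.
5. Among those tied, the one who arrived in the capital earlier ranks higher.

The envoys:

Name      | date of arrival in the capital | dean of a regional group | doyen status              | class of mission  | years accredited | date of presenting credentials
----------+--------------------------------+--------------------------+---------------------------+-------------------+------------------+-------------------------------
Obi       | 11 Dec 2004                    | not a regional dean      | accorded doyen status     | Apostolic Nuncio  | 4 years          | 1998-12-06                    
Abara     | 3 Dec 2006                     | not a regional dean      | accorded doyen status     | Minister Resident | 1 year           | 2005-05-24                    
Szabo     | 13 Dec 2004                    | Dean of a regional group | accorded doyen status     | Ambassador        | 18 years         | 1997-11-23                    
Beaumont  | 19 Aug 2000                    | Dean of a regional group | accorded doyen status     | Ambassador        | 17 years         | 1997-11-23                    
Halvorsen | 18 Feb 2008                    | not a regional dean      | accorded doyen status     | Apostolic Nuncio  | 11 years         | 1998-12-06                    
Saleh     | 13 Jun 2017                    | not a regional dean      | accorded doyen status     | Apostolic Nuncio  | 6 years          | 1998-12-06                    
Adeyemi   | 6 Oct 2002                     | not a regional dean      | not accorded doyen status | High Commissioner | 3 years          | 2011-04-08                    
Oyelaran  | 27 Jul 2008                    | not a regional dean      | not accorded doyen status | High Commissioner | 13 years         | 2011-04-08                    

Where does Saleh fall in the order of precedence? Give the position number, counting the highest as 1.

By class of mission: Obi, Halvorsen and Saleh (Apostolic Nuncio); then Beaumont and Szabo (Ambassador); then Adeyemi and Oyelaran (High Commissioner); then Abara (Minister Resident).
Obi, Halvorsen and Saleh all have date of presenting credentials 1998-12-06, so the next rule applies.
Obi, Halvorsen and Saleh are each accorded doyen status, so the next rule applies.
Obi, Halvorsen and Saleh are each not a regional dean, so the next rule applies.
Among Obi, Halvorsen and Saleh, by date of arrival in the capital (earlier first): Obi (11 Dec 2004) before Halvorsen (18 Feb 2008) before Saleh (13 Jun 2017).
Beaumont and Szabo both have date of presenting credentials 1997-11-23, so the next rule applies.
Beaumont and Szabo are each accorded doyen status, so the next rule applies.
Beaumont and Szabo are each Dean of a regional group, so the next rule applies.
Among Beaumont and Szabo, by date of arrival in the capital (earlier first): Beaumont (19 Aug 2000) before Szabo (13 Dec 2004).
Adeyemi and Oyelaran both have date of presenting credentials 2011-04-08, so the next rule applies.
Adeyemi and Oyelaran are each not accorded doyen status, so the next rule applies.
Adeyemi and Oyelaran are each not a regional dean, so the next rule applies.
Among Adeyemi and Oyelaran, by date of arrival in the capital (earlier first): Adeyemi (6 Oct 2002) before Oyelaran (27 Jul 2008).
Order: Obi, Halvorsen, Saleh, Beaumont, Szabo, Adeyemi, Oyelaran, Abara. So position 3.

3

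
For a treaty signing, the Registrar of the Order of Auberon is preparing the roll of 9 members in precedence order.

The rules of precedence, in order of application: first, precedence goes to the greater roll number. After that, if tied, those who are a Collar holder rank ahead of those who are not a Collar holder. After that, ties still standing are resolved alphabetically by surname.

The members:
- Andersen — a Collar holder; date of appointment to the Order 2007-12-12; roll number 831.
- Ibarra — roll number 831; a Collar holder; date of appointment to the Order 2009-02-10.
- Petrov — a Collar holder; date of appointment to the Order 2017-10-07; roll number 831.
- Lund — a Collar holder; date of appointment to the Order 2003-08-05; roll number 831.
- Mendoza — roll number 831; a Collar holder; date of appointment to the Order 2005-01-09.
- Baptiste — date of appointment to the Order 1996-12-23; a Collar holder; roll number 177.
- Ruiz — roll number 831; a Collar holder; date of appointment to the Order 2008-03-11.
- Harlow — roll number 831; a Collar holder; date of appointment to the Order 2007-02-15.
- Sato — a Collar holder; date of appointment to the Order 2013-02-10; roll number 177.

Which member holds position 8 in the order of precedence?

Baptiste

By roll number (higher first): Andersen, Harlow, Ibarra, Lund, Mendoza, Petrov and Ruiz (each 831); then Baptiste and Sato (both 177).
Andersen, Harlow, Ibarra, Lund, Mendoza, Petrov and Ruiz are each a Collar holder, so the next rule applies.
Among Andersen, Harlow, Ibarra, Lund, Mendoza, Petrov and Ruiz, alphabetically by surname: Andersen before Harlow before Ibarra before Lund before Mendoza before Petrov before Ruiz.
Baptiste and Sato are each a Collar holder, so the next rule applies.
Among Baptiste and Sato, alphabetically by surname: Baptiste before Sato.
Order: Andersen, Harlow, Ibarra, Lund, Mendoza, Petrov, Ruiz, Baptiste, Sato.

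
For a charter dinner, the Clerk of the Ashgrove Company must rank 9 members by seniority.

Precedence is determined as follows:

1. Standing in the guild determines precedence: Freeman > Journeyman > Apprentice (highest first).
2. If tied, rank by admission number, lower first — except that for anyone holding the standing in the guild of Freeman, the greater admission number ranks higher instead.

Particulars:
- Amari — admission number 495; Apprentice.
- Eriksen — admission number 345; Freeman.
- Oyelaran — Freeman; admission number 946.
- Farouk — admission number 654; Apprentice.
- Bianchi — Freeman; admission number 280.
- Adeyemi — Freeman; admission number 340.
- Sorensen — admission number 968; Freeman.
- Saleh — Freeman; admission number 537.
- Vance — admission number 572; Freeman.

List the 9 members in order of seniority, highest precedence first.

Sorensen, Oyelaran, Vance, Saleh, Eriksen, Adeyemi, Bianchi, Amari, Farouk

By standing in the guild: Sorensen, Oyelaran, Vance, Saleh, Eriksen, Adeyemi and Bianchi (Freeman); then Amari and Farouk (Apprentice).
Among Sorensen, Oyelaran, Vance, Saleh, Eriksen, Adeyemi and Bianchi, by admission number (higher first) (reversed rule for this group): Sorensen (968) before Oyelaran (946) before Vance (572) before Saleh (537) before Eriksen (345) before Adeyemi (340) before Bianchi (280).
Among Amari and Farouk, by admission number (lower first): Amari (495) before Farouk (654).
Full order: Sorensen, Oyelaran, Vance, Saleh, Eriksen, Adeyemi, Bianchi, Amari, Farouk.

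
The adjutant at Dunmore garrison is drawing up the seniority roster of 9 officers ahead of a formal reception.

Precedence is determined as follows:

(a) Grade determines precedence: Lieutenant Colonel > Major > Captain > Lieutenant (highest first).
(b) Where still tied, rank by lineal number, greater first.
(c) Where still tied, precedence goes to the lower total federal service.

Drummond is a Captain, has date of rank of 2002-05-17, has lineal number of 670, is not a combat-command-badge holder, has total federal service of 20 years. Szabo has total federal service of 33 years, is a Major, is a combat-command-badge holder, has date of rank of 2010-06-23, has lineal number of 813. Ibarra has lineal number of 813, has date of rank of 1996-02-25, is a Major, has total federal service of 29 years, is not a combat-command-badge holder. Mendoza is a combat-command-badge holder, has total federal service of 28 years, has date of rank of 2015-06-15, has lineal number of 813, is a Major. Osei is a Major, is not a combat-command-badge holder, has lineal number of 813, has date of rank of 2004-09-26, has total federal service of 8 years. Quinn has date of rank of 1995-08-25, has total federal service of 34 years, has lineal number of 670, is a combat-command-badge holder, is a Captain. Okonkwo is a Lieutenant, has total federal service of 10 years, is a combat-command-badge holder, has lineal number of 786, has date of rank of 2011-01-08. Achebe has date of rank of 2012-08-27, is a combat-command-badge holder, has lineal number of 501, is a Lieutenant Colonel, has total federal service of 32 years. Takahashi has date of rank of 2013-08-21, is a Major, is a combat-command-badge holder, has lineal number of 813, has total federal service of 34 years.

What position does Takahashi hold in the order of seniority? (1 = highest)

6

By grade: Achebe (Lieutenant Colonel); then Osei, Mendoza, Ibarra, Szabo and Takahashi (Major); then Drummond and Quinn (Captain); then Okonkwo (Lieutenant).
Osei, Mendoza, Ibarra, Szabo and Takahashi all have lineal number 813, so the next rule applies.
Among Osei, Mendoza, Ibarra, Szabo and Takahashi, by total federal service (lower first): Osei (8 years) before Mendoza (28 years) before Ibarra (29 years) before Szabo (33 years) before Takahashi (34 years).
Drummond and Quinn both have lineal number 670, so the next rule applies.
Among Drummond and Quinn, by total federal service (lower first): Drummond (20 years) before Quinn (34 years).
Order: Achebe, Osei, Mendoza, Ibarra, Szabo, Takahashi, Drummond, Quinn, Okonkwo. So position 6.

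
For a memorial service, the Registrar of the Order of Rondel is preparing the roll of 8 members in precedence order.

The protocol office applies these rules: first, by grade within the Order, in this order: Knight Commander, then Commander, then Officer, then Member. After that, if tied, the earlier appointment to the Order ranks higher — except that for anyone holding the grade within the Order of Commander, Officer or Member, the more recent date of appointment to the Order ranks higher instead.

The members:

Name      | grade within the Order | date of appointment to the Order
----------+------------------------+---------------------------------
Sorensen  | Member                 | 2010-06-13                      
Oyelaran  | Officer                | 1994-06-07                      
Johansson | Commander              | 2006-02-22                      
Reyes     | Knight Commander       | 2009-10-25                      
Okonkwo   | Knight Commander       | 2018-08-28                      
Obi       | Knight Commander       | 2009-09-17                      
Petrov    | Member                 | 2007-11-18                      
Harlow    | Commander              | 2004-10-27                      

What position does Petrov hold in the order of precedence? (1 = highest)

By grade within the Order: Obi, Reyes and Okonkwo (Knight Commander); then Johansson and Harlow (Commander); then Oyelaran (Officer); then Sorensen and Petrov (Member).
Among Obi, Reyes and Okonkwo, by date of appointment to the Order (earlier first): Obi (2009-09-17) before Reyes (2009-10-25) before Okonkwo (2018-08-28).
Among Johansson and Harlow, by date of appointment to the Order (later first) (reversed rule for this group): Johansson (2006-02-22) before Harlow (2004-10-27).
Among Sorensen and Petrov, by date of appointment to the Order (later first) (reversed rule for this group): Sorensen (2010-06-13) before Petrov (2007-11-18).
Order: Obi, Reyes, Okonkwo, Johansson, Harlow, Oyelaran, Sorensen, Petrov. So position 8.

8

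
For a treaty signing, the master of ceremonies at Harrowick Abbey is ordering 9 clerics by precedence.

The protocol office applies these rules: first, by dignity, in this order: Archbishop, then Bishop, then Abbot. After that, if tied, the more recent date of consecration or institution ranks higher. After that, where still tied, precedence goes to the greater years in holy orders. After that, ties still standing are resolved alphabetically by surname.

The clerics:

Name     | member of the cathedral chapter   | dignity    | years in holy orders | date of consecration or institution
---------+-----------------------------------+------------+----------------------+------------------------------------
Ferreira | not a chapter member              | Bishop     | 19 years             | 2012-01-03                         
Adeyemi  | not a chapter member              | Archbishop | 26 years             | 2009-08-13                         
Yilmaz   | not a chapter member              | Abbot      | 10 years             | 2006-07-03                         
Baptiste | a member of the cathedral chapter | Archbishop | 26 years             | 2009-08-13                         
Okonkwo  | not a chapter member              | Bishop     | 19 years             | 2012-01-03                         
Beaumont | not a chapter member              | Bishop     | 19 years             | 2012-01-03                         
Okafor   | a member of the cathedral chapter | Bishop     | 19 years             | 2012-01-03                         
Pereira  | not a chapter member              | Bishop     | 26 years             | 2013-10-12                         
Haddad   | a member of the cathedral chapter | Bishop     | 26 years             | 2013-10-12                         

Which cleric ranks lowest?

Yilmaz

By dignity: Adeyemi and Baptiste (Archbishop); then Haddad, Pereira, Beaumont, Ferreira, Okafor and Okonkwo (Bishop); then Yilmaz (Abbot).
Adeyemi and Baptiste both have date of consecration or institution 2009-08-13, so the next rule applies.
Adeyemi and Baptiste both have years in holy orders 26 years, so the next rule applies.
Among Adeyemi and Baptiste, alphabetically by surname: Adeyemi before Baptiste.
Among Haddad, Pereira, Beaumont, Ferreira, Okafor and Okonkwo, by date of consecration or institution (later first): Haddad and Pereira (2013-10-12) before Beaumont, Ferreira, Okafor and Okonkwo (2012-01-03).
Haddad and Pereira both have years in holy orders 26 years, so the next rule applies.
Among Haddad and Pereira, alphabetically by surname: Haddad before Pereira.
Beaumont, Ferreira, Okafor and Okonkwo all have years in holy orders 19 years, so the next rule applies.
Among Beaumont, Ferreira, Okafor and Okonkwo, alphabetically by surname: Beaumont before Ferreira before Okafor before Okonkwo.
Order: Adeyemi, Baptiste, Haddad, Pereira, Beaumont, Ferreira, Okafor, Okonkwo, Yilmaz.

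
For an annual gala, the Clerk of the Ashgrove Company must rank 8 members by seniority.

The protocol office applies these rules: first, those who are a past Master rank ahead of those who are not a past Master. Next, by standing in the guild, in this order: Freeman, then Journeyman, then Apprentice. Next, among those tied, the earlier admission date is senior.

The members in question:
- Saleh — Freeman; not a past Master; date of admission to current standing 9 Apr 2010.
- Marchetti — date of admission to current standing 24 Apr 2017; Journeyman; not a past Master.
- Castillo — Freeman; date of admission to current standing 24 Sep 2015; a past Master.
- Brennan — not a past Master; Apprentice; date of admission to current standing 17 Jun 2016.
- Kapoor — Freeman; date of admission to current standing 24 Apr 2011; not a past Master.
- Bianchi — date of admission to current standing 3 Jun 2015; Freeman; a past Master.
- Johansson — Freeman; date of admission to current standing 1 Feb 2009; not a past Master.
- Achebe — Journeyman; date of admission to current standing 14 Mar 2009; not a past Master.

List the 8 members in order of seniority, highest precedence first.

Bianchi, Castillo, Johansson, Saleh, Kapoor, Achebe, Marchetti, Brennan

By the first rule: Bianchi and Castillo (both a past Master); then Johansson, Saleh, Kapoor, Achebe, Marchetti and Brennan (each not a past Master).
Bianchi and Castillo are each Freeman, so the next rule applies.
Among Bianchi and Castillo, by date of admission to current standing (earlier first): Bianchi (3 Jun 2015) before Castillo (24 Sep 2015).
Among Johansson, Saleh, Kapoor, Achebe, Marchetti and Brennan, by standing in the guild: Johansson, Saleh and Kapoor (Freeman) before Achebe and Marchetti (Journeyman) before Brennan (Apprentice).
Among Johansson, Saleh and Kapoor, by date of admission to current standing (earlier first): Johansson (1 Feb 2009) before Saleh (9 Apr 2010) before Kapoor (24 Apr 2011).
Among Achebe and Marchetti, by date of admission to current standing (earlier first): Achebe (14 Mar 2009) before Marchetti (24 Apr 2017).
Full order: Bianchi, Castillo, Johansson, Saleh, Kapoor, Achebe, Marchetti, Brennan.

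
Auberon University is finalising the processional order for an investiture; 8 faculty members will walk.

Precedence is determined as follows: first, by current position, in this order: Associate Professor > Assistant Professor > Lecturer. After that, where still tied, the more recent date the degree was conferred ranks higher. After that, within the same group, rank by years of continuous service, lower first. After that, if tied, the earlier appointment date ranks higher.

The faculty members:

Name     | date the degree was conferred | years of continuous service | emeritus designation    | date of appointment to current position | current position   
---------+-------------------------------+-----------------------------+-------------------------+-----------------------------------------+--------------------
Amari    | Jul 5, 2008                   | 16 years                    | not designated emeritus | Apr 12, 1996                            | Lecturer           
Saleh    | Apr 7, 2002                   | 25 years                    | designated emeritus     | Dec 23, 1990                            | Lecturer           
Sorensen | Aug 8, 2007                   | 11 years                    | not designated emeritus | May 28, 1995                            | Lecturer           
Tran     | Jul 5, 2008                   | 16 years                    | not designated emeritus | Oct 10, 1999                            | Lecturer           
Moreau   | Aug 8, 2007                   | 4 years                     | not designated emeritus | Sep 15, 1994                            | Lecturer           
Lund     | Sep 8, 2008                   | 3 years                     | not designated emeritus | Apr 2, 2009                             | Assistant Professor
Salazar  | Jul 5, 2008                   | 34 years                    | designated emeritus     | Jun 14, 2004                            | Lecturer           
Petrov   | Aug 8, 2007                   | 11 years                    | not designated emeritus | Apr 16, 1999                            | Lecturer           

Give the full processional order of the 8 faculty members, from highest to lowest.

By current position: Lund (Assistant Professor); then Amari, Tran, Salazar, Moreau, Sorensen, Petrov and Saleh (Lecturer).
Among Amari, Tran, Salazar, Moreau, Sorensen, Petrov and Saleh, by date the degree was conferred (later first): Amari, Tran and Salazar (Jul 5, 2008) before Moreau, Sorensen and Petrov (Aug 8, 2007) before Saleh (Apr 7, 2002).
Among Amari, Tran and Salazar, by years of continuous service (lower first): Amari and Tran (16 years) before Salazar (34 years).
Among Amari and Tran, by date of appointment to current position (earlier first): Amari (Apr 12, 1996) before Tran (Oct 10, 1999).
Among Moreau, Sorensen and Petrov, by years of continuous service (lower first): Moreau (4 years) before Sorensen and Petrov (11 years).
Among Sorensen and Petrov, by date of appointment to current position (earlier first): Sorensen (May 28, 1995) before Petrov (Apr 16, 1999).
Full order: Lund, Amari, Tran, Salazar, Moreau, Sorensen, Petrov, Saleh.

Lund, Amari, Tran, Salazar, Moreau, Sorensen, Petrov, Saleh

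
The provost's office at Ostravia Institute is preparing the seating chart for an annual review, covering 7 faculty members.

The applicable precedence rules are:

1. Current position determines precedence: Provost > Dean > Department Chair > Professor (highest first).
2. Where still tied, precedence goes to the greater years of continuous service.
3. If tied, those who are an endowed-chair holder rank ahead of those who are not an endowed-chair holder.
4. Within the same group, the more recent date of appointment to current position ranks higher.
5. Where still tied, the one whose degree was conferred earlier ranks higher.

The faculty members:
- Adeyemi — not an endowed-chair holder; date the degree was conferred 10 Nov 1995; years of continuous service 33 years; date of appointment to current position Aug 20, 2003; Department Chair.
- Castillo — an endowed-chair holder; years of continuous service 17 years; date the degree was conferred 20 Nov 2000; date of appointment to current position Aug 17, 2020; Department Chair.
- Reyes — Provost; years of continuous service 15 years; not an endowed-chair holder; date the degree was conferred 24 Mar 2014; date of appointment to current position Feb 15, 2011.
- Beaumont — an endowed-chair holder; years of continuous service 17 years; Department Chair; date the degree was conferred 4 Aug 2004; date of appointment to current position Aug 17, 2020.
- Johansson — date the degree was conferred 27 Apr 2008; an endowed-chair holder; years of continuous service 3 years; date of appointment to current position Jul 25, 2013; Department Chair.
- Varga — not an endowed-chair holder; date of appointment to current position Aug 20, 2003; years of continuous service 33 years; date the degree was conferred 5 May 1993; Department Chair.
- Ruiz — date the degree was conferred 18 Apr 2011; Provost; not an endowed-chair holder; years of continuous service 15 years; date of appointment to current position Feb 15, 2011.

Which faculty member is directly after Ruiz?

By current position: Ruiz and Reyes (Provost); then Varga, Adeyemi, Castillo, Beaumont and Johansson (Department Chair).
Ruiz and Reyes both have years of continuous service 15 years, so the next rule applies.
Ruiz and Reyes are each not an endowed-chair holder, so the next rule applies.
Ruiz and Reyes both have date of appointment to current position Feb 15, 2011, so the next rule applies.
Among Ruiz and Reyes, by date the degree was conferred (earlier first): Ruiz (18 Apr 2011) before Reyes (24 Mar 2014).
Among Varga, Adeyemi, Castillo, Beaumont and Johansson, by years of continuous service (higher first): Varga and Adeyemi (33 years) before Castillo and Beaumont (17 years) before Johansson (3 years).
Varga and Adeyemi are each not an endowed-chair holder, so the next rule applies.
Varga and Adeyemi both have date of appointment to current position Aug 20, 2003, so the next rule applies.
Among Varga and Adeyemi, by date the degree was conferred (earlier first): Varga (5 May 1993) before Adeyemi (10 Nov 1995).
Castillo and Beaumont are each an endowed-chair holder, so the next rule applies.
Castillo and Beaumont both have date of appointment to current position Aug 17, 2020, so the next rule applies.
Among Castillo and Beaumont, by date the degree was conferred (earlier first): Castillo (20 Nov 2000) before Beaumont (4 Aug 2004).
Order: Ruiz, Reyes, Varga, Adeyemi, Castillo, Beaumont, Johansson.

Reyes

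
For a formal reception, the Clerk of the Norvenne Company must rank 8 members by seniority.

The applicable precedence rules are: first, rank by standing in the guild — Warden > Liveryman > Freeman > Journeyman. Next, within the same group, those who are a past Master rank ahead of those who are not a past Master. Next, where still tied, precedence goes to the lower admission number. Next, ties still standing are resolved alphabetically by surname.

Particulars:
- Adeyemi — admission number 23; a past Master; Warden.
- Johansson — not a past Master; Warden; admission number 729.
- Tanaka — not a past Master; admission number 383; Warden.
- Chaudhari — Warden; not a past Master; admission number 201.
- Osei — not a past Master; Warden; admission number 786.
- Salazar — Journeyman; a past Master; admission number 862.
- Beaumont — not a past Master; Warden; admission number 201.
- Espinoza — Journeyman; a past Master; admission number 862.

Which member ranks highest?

By standing in the guild: Adeyemi, Beaumont, Chaudhari, Tanaka, Johansson and Osei (Warden); then Espinoza and Salazar (Journeyman).
Among Adeyemi, Beaumont, Chaudhari, Tanaka, Johansson and Osei, a past Master before not a past Master: Adeyemi (a past Master) before Beaumont, Chaudhari, Tanaka, Johansson and Osei (not a past Master).
Among Beaumont, Chaudhari, Tanaka, Johansson and Osei, by admission number (lower first): Beaumont and Chaudhari (201) before Tanaka (383) before Johansson (729) before Osei (786).
Among Beaumont and Chaudhari, alphabetically by surname: Beaumont before Chaudhari.
Espinoza and Salazar are each a past Master, so the next rule applies.
Espinoza and Salazar both have admission number 862, so the next rule applies.
Among Espinoza and Salazar, alphabetically by surname: Espinoza before Salazar.
Order: Adeyemi, Beaumont, Chaudhari, Tanaka, Johansson, Osei, Espinoza, Salazar.

Adeyemi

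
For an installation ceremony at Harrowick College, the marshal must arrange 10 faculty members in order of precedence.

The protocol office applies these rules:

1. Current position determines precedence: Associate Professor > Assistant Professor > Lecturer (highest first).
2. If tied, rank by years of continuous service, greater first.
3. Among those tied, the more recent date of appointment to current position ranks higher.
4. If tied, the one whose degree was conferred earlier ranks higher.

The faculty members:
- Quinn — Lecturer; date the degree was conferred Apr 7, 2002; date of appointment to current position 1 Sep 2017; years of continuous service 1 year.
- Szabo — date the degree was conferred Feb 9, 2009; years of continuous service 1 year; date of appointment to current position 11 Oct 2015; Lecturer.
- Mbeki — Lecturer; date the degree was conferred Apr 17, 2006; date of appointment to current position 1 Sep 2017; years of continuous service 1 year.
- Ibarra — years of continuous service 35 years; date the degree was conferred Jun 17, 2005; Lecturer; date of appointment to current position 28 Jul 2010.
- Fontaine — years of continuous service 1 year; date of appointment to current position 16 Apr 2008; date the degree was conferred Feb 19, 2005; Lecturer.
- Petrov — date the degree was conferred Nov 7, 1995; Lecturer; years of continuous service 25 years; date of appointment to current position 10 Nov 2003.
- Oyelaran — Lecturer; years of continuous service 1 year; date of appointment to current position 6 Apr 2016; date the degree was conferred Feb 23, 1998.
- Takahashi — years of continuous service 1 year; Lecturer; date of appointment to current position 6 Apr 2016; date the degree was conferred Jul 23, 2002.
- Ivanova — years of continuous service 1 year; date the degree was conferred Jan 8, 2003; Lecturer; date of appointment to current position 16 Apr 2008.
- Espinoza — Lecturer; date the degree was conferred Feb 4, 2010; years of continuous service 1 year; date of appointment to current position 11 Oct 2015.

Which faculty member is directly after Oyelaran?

By current position: Ibarra, Petrov, Quinn, Mbeki, Oyelaran, Takahashi, Szabo, Espinoza, Ivanova and Fontaine (Lecturer).
Among Ibarra, Petrov, Quinn, Mbeki, Oyelaran, Takahashi, Szabo, Espinoza, Ivanova and Fontaine, by years of continuous service (higher first): Ibarra (35 years) before Petrov (25 years) before Quinn, Mbeki, Oyelaran, Takahashi, Szabo, Espinoza, Ivanova and Fontaine (1 year).
Among Quinn, Mbeki, Oyelaran, Takahashi, Szabo, Espinoza, Ivanova and Fontaine, by date of appointment to current position (later first): Quinn and Mbeki (1 Sep 2017) before Oyelaran and Takahashi (6 Apr 2016) before Szabo and Espinoza (11 Oct 2015) before Ivanova and Fontaine (16 Apr 2008).
Among Quinn and Mbeki, by date the degree was conferred (earlier first): Quinn (Apr 7, 2002) before Mbeki (Apr 17, 2006).
Among Oyelaran and Takahashi, by date the degree was conferred (earlier first): Oyelaran (Feb 23, 1998) before Takahashi (Jul 23, 2002).
Among Szabo and Espinoza, by date the degree was conferred (earlier first): Szabo (Feb 9, 2009) before Espinoza (Feb 4, 2010).
Among Ivanova and Fontaine, by date the degree was conferred (earlier first): Ivanova (Jan 8, 2003) before Fontaine (Feb 19, 2005).
Order: Ibarra, Petrov, Quinn, Mbeki, Oyelaran, Takahashi, Szabo, Espinoza, Ivanova, Fontaine.

Takahashi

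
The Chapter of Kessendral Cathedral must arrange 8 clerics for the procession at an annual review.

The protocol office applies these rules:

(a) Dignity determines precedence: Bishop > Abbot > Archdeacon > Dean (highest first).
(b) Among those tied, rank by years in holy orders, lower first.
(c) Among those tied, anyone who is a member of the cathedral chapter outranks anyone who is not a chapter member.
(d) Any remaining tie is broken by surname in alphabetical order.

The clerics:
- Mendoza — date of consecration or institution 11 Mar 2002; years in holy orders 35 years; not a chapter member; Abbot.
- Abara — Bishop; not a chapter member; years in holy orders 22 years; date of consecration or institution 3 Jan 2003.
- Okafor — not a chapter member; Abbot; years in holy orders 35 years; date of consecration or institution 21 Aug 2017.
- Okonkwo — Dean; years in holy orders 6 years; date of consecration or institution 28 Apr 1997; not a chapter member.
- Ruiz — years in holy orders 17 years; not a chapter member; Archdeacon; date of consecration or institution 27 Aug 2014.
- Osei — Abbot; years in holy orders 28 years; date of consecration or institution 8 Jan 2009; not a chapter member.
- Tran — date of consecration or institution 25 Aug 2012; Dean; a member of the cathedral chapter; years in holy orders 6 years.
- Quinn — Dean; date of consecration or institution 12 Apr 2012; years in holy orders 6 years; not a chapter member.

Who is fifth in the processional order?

By dignity: Abara (Bishop); then Osei, Mendoza and Okafor (Abbot); then Ruiz (Archdeacon); then Tran, Okonkwo and Quinn (Dean).
Among Osei, Mendoza and Okafor, by years in holy orders (lower first): Osei (28 years) before Mendoza and Okafor (35 years).
Mendoza and Okafor are each not a chapter member, so the next rule applies.
Among Mendoza and Okafor, alphabetically by surname: Mendoza before Okafor.
Tran, Okonkwo and Quinn all have years in holy orders 6 years, so the next rule applies.
Among Tran, Okonkwo and Quinn, a member of the cathedral chapter before not a chapter member: Tran (a member of the cathedral chapter) before Okonkwo and Quinn (not a chapter member).
Among Okonkwo and Quinn, alphabetically by surname: Okonkwo before Quinn.
Order: Abara, Osei, Mendoza, Okafor, Ruiz, Tran, Okonkwo, Quinn.

Ruiz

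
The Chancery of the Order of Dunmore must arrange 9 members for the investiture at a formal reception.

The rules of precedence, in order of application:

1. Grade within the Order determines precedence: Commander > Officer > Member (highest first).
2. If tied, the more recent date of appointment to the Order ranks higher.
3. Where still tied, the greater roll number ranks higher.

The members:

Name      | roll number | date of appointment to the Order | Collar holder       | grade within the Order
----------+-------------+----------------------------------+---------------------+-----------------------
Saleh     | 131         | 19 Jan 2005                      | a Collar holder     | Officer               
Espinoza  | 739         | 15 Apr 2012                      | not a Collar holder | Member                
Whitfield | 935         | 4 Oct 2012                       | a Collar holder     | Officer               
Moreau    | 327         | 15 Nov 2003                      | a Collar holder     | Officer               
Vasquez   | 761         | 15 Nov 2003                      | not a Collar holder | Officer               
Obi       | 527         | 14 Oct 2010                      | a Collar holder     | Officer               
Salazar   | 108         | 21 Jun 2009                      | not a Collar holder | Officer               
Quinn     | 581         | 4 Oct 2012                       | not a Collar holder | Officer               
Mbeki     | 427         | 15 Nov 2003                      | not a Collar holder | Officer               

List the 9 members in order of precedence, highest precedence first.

By grade within the Order: Whitfield, Quinn, Obi, Salazar, Saleh, Vasquez, Mbeki and Moreau (Officer); then Espinoza (Member).
Among Whitfield, Quinn, Obi, Salazar, Saleh, Vasquez, Mbeki and Moreau, by date of appointment to the Order (later first): Whitfield and Quinn (4 Oct 2012) before Obi (14 Oct 2010) before Salazar (21 Jun 2009) before Saleh (19 Jan 2005) before Vasquez, Mbeki and Moreau (15 Nov 2003).
Among Whitfield and Quinn, by roll number (higher first): Whitfield (935) before Quinn (581).
Among Vasquez, Mbeki and Moreau, by roll number (higher first): Vasquez (761) before Mbeki (427) before Moreau (327).
Full order: Whitfield, Quinn, Obi, Salazar, Saleh, Vasquez, Mbeki, Moreau, Espinoza.

Whitfield, Quinn, Obi, Salazar, Saleh, Vasquez, Mbeki, Moreau, Espinoza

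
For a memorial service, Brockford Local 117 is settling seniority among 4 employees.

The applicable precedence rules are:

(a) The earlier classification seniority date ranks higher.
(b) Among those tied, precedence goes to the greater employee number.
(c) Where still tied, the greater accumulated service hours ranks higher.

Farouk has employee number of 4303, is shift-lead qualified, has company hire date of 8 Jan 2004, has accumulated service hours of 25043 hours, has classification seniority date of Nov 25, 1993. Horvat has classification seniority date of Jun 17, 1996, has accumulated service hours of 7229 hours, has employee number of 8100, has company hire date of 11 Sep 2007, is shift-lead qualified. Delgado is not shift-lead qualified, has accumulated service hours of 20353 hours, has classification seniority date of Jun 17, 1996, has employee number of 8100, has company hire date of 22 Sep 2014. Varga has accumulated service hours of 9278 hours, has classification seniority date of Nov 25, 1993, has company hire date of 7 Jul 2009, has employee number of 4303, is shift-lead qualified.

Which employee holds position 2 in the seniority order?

Varga

By classification seniority date (earlier first): Farouk and Varga (both Nov 25, 1993); then Delgado and Horvat (both Jun 17, 1996).
Farouk and Varga both have employee number 4303, so the next rule applies.
Among Farouk and Varga, by accumulated service hours (higher first): Farouk (25043 hours) before Varga (9278 hours).
Delgado and Horvat both have employee number 8100, so the next rule applies.
Among Delgado and Horvat, by accumulated service hours (higher first): Delgado (20353 hours) before Horvat (7229 hours).
Order: Farouk, Varga, Delgado, Horvat.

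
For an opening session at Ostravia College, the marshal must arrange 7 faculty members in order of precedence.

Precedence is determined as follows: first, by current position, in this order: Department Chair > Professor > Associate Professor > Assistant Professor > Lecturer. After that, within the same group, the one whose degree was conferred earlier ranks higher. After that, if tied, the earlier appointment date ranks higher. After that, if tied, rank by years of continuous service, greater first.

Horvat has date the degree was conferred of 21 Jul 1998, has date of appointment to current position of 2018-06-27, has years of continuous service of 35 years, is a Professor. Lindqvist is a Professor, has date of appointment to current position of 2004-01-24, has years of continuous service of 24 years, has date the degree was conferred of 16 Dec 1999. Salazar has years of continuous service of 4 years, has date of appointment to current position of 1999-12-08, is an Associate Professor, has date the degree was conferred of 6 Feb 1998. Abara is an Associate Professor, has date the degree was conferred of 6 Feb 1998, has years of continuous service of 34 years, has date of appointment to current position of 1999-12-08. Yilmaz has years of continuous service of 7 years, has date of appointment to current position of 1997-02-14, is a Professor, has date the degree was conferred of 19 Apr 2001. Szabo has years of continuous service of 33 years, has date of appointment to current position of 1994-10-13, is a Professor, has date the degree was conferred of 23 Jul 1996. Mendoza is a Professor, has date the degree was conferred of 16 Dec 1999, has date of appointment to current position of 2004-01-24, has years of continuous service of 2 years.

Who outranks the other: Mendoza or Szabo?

By current position: Szabo, Horvat, Lindqvist, Mendoza and Yilmaz (Professor); then Abara and Salazar (Associate Professor).
Among Szabo, Horvat, Lindqvist, Mendoza and Yilmaz, by date the degree was conferred (earlier first): Szabo (23 Jul 1996) before Horvat (21 Jul 1998) before Lindqvist and Mendoza (16 Dec 1999) before Yilmaz (19 Apr 2001).
Lindqvist and Mendoza both have date of appointment to current position 2004-01-24, so the next rule applies.
Among Lindqvist and Mendoza, by years of continuous service (higher first): Lindqvist (24 years) before Mendoza (2 years).
Abara and Salazar both have date the degree was conferred 6 Feb 1998, so the next rule applies.
Abara and Salazar both have date of appointment to current position 1999-12-08, so the next rule applies.
Among Abara and Salazar, by years of continuous service (higher first): Abara (34 years) before Salazar (4 years).
So Szabo takes precedence.

Szabo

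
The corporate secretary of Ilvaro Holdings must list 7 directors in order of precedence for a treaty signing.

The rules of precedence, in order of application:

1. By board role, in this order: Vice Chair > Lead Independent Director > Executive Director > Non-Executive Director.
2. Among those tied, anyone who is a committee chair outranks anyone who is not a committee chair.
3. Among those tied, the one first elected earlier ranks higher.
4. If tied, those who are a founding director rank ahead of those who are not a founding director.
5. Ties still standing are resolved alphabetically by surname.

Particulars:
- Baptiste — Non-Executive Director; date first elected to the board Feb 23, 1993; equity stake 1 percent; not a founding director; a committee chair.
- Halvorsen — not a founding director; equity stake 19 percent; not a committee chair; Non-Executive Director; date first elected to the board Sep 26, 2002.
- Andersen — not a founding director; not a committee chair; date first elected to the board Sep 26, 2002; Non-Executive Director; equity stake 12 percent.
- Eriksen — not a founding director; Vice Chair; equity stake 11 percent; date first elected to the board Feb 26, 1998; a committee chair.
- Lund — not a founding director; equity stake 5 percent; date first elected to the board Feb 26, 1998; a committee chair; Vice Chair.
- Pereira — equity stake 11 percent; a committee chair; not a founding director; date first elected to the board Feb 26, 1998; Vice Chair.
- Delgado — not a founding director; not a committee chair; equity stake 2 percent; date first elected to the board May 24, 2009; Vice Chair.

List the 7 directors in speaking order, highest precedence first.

By board role: Eriksen, Lund, Pereira and Delgado (Vice Chair); then Baptiste, Andersen and Halvorsen (Non-Executive Director).
Among Eriksen, Lund, Pereira and Delgado, a committee chair before not a committee chair: Eriksen, Lund and Pereira (a committee chair) before Delgado (not a committee chair).
Eriksen, Lund and Pereira all have date first elected to the board Feb 26, 1998, so the next rule applies.
Eriksen, Lund and Pereira are each not a founding director, so the next rule applies.
Among Eriksen, Lund and Pereira, alphabetically by surname: Eriksen before Lund before Pereira.
Among Baptiste, Andersen and Halvorsen, a committee chair before not a committee chair: Baptiste (a committee chair) before Andersen and Halvorsen (not a committee chair).
Andersen and Halvorsen both have date first elected to the board Sep 26, 2002, so the next rule applies.
Andersen and Halvorsen are each not a founding director, so the next rule applies.
Among Andersen and Halvorsen, alphabetically by surname: Andersen before Halvorsen.
Full order: Eriksen, Lund, Pereira, Delgado, Baptiste, Andersen, Halvorsen.

Eriksen, Lund, Pereira, Delgado, Baptiste, Andersen, Halvorsen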